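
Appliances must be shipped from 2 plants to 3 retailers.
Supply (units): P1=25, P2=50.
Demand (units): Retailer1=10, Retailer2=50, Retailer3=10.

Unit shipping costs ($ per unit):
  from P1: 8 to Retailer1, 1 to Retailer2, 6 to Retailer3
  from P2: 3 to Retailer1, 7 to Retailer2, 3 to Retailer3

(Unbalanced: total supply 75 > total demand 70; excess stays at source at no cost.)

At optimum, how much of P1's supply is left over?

Minimum-cost shipments:
  P1→Retailer2: 25 units
  P2→Retailer1: 10 units
  P2→Retailer2: 25 units
  P2→Retailer3: 10 units
Total cost = $260.
P1 ships 25 of its 25, leaving 0.

0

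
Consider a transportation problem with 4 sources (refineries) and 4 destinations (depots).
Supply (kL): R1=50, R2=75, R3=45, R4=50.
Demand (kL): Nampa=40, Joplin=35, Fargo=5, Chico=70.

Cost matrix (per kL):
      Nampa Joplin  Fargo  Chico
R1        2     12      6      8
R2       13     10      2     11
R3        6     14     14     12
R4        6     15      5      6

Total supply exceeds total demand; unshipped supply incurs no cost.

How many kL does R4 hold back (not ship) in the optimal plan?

An optimal plan:
  R1 to Nampa: 40 kL
  R1 to Chico: 10 kL
  R2 to Joplin: 35 kL
  R2 to Fargo: 5 kL
  R2 to Chico: 10 kL
  R4 to Chico: 50 kL
Total cost = 930.
R4 ships 50 of its 50, leaving 0.

0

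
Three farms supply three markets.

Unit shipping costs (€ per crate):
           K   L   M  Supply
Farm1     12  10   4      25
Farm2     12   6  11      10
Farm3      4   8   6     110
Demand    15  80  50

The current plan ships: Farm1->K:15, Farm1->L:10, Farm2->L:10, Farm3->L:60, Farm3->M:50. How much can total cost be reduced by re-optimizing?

190

Current plan cost = 15·12 + 10·10 + 10·6 + 60·8 + 50·6 = €1120.
Optimal plan:
  Farm1–M: 25 × €4 = €100
  Farm2–L: 10 × €6 = €60
  Farm3–K: 15 × €4 = €60
  Farm3–L: 70 × €8 = €560
  Farm3–M: 25 × €6 = €150
Optimal cost = €930.
Saving = 1120 − 930 = €190.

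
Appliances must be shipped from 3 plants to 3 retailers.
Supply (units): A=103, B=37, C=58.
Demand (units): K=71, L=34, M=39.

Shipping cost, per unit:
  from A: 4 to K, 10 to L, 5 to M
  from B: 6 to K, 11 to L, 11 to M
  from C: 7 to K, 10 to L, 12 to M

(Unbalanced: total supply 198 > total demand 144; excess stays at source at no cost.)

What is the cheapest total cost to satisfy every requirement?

833

Optimal allocation:
  A–K: 64 × 4 = 256
  A–M: 39 × 5 = 195
  B–K: 7 × 6 = 42
  C–L: 34 × 10 = 340
Total = 256 + 195 + 42 + 340 = 833.
(Supply check: A ships 103; B ships 7; C ships 34.)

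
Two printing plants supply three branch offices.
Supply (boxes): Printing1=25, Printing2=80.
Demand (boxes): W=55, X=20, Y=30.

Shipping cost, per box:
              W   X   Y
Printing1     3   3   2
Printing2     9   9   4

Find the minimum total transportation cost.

An optimal shipping plan:
  Printing1–W: 25 × 3 = 75
  Printing2–W: 30 × 9 = 270
  Printing2–X: 20 × 9 = 180
  Printing2–Y: 30 × 4 = 120
Total = 75 + 270 + 180 + 120 = 645.

645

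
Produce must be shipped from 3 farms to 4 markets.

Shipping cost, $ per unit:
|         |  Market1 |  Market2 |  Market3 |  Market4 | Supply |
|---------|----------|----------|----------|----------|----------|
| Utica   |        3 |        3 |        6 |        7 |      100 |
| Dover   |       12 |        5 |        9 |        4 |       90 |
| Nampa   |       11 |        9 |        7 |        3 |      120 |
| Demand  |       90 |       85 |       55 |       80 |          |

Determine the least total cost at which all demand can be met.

A cheapest plan:
  Utica→Market1: 90 × $3 = $270
  Utica→Market2: 10 × $3 = $30
  Dover→Market2: 75 × $5 = $375
  Dover→Market4: 15 × $4 = $60
  Nampa→Market3: 55 × $7 = $385
  Nampa→Market4: 65 × $3 = $195
Total = 270 + 30 + 375 + 60 + 385 + 195 = $1315.

1315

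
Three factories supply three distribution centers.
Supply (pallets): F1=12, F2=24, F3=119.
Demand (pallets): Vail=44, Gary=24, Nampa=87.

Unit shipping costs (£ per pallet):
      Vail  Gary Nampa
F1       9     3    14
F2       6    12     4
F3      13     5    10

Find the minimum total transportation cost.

An optimal shipping plan:
  F1 to Vail: 12 × £9 = £108
  F2 to Vail: 24 × £6 = £144
  F3 to Vail: 8 × £13 = £104
  F3 to Gary: 24 × £5 = £120
  F3 to Nampa: 87 × £10 = £870
Total = 108 + 144 + 104 + 120 + 870 = £1346.
(Supply check: F1 ships 12; F2 ships 24; F3 ships 119.)

1346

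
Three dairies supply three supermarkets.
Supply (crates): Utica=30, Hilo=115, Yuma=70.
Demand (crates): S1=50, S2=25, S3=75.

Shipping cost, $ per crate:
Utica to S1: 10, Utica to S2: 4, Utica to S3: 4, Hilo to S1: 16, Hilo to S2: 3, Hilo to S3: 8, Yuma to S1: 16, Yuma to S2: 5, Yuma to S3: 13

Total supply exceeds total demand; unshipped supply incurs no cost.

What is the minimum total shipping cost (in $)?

1295

A cheapest plan:
  Utica->S1: 30 × $10 = $300
  Hilo->S1: 15 × $16 = $240
  Hilo->S2: 25 × $3 = $75
  Hilo->S3: 75 × $8 = $600
  Yuma->S1: 5 × $16 = $80
Total = 300 + 240 + 75 + 600 + 80 = $1295.
(Supply check: Utica ships 30; Hilo ships 115; Yuma ships 5.)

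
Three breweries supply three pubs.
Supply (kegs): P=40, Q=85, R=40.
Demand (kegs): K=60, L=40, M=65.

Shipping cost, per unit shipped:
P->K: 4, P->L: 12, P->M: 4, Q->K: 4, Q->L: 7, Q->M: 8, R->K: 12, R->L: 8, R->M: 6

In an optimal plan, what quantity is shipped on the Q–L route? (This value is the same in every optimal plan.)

Optimal shipments:
  P→M: 40 × 4 = 160
  Q→K: 60 × 4 = 240
  Q→L: 25 × 7 = 175
  R→L: 15 × 8 = 120
  R→M: 25 × 6 = 150
Total cost = 845.
So Q→L carries 25 kegs.

25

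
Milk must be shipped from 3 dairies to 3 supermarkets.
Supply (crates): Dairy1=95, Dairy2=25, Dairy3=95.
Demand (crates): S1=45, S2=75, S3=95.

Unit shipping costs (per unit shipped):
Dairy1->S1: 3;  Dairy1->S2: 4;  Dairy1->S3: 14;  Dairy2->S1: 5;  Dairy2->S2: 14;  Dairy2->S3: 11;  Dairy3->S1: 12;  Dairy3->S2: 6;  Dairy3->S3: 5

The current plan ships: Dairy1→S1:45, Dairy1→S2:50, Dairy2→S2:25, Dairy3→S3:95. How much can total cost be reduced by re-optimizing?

Current plan cost = 45·3 + 50·4 + 25·14 + 95·5 = 1160.
Optimal plan:
  Dairy1→S1: 20 × 3 = 60
  Dairy1→S2: 75 × 4 = 300
  Dairy2→S1: 25 × 5 = 125
  Dairy3→S3: 95 × 5 = 475
Optimal cost = 960.
Saving = 1160 − 960 = 200.

200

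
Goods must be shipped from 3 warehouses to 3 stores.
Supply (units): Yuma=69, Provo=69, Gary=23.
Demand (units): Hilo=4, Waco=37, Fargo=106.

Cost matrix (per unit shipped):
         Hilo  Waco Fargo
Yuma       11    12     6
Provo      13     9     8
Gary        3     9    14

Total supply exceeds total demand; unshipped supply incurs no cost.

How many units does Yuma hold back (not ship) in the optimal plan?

0

Minimum-cost shipments:
  Yuma→Fargo: 69 × 6 = 414
  Provo→Waco: 32 × 9 = 288
  Provo→Fargo: 37 × 8 = 296
  Gary→Hilo: 4 × 3 = 12
  Gary→Waco: 5 × 9 = 45
Total cost = 1055.
Yuma ships 69 of its 69, leaving 0.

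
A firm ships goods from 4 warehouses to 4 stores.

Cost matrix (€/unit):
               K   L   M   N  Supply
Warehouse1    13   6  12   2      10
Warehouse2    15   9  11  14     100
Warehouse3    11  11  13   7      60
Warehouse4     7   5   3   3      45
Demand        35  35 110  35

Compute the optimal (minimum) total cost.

1745

A cheapest plan:
  Warehouse1→N: 10 units
  Warehouse2→L: 35 units
  Warehouse2→M: 65 units
  Warehouse3→K: 35 units
  Warehouse3→N: 25 units
  Warehouse4→M: 45 units
Total cost = €1745.
(Supply check: Warehouse1 ships 10; Warehouse2 ships 100; Warehouse3 ships 60; Warehouse4 ships 45.)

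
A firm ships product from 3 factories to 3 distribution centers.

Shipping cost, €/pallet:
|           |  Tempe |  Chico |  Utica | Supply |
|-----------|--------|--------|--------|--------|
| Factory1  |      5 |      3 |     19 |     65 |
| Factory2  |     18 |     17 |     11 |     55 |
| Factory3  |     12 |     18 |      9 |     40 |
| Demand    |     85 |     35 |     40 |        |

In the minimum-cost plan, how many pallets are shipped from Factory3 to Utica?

Optimal shipments:
  Factory1–Tempe: 30 pallets
  Factory1–Chico: 35 pallets
  Factory2–Tempe: 15 pallets
  Factory2–Utica: 40 pallets
  Factory3–Tempe: 40 pallets
Total cost = €1445.
The route Factory3→Utica is not used.

0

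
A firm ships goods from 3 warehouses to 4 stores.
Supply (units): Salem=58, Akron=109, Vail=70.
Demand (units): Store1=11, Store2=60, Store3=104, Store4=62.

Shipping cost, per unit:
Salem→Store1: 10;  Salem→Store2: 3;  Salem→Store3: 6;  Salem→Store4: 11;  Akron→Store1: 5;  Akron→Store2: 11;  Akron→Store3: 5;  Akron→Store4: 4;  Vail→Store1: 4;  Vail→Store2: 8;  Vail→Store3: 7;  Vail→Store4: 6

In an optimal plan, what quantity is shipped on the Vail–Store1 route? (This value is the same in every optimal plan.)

The minimum-cost plan:
  Salem to Store2: 58 units
  Akron to Store3: 47 units
  Akron to Store4: 62 units
  Vail to Store1: 11 units
  Vail to Store2: 2 units
  Vail to Store3: 57 units
Total cost = 1116.
So Vail→Store1 carries 11 units.

11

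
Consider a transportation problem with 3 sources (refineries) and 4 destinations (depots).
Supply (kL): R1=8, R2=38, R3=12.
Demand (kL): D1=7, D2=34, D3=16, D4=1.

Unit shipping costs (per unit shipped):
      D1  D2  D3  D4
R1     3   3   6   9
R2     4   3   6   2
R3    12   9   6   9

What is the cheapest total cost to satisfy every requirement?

221

One minimum-cost allocation:
  R1→D1: 7 kL
  R1→D2: 1 kL
  R2→D2: 33 kL
  R2→D3: 4 kL
  R2→D4: 1 kL
  R3→D3: 12 kL
Total cost = 221.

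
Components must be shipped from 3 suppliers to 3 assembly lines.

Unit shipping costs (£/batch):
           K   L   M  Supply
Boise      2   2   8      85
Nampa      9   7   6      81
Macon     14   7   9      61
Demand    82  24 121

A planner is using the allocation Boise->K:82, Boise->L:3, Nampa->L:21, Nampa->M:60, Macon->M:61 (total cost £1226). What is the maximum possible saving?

Current plan cost = 82·2 + 3·2 + 21·7 + 60·6 + 61·9 = £1226.
Optimal plan:
  Boise→K: 82 × £2 = £164
  Boise→L: 3 × £2 = £6
  Nampa→M: 81 × £6 = £486
  Macon→L: 21 × £7 = £147
  Macon→M: 40 × £9 = £360
Optimal cost = £1163.
Saving = 1226 − 1163 = £63.

63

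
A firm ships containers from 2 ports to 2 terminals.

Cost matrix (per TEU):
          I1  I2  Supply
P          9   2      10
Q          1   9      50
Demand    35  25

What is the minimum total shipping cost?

190

One minimum-cost allocation:
  P to I2: 10 TEU
  Q to I1: 35 TEU
  Q to I2: 15 TEU
Total cost = 190.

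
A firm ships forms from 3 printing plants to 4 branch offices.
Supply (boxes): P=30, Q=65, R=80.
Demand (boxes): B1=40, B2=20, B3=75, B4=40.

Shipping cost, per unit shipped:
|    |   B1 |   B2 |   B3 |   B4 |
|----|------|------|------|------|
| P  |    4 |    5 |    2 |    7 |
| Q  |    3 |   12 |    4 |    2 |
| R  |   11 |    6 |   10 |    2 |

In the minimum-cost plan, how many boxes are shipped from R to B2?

20

Solving gives:
  P->B3: 30 × 2 = 60
  Q->B1: 40 × 3 = 120
  Q->B3: 25 × 4 = 100
  R->B2: 20 × 6 = 120
  R->B3: 20 × 10 = 200
  R->B4: 40 × 2 = 80
Total cost = 680.
So R→B2 carries 20 boxes.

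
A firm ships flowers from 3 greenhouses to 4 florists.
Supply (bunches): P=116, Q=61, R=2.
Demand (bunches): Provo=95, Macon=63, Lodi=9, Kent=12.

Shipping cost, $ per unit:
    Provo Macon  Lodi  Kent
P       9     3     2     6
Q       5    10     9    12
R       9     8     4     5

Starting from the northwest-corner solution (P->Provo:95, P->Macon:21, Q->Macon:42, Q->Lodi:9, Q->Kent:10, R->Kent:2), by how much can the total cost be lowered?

Current plan cost = 95·9 + 21·3 + 42·10 + 9·9 + 10·12 + 2·5 = $1549.
Optimal plan:
  P->Provo: 34 × $9 = $306
  P->Macon: 63 × $3 = $189
  P->Lodi: 9 × $2 = $18
  P->Kent: 10 × $6 = $60
  Q->Provo: 61 × $5 = $305
  R->Kent: 2 × $5 = $10
Optimal cost = $888.
Saving = 1549 − 888 = $661.

661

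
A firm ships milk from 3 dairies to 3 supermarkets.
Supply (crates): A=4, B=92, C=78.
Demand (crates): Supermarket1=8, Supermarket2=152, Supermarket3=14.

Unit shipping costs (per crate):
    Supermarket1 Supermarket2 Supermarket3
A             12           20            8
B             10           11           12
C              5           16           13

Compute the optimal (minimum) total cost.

One minimum-cost allocation:
  A->Supermarket3: 4 × 8 = 32
  B->Supermarket2: 92 × 11 = 1012
  C->Supermarket1: 8 × 5 = 40
  C->Supermarket2: 60 × 16 = 960
  C->Supermarket3: 10 × 13 = 130
Total = 32 + 1012 + 40 + 960 + 130 = 2174.
(Supply check: A ships 4; B ships 92; C ships 78.)

2174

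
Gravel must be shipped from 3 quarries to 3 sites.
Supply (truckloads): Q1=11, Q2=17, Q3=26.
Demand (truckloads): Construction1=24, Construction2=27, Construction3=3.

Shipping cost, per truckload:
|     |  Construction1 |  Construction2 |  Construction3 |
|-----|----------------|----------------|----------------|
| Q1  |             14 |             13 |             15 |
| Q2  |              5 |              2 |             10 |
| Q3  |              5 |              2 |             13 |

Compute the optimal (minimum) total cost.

An optimal shipping plan:
  Q1->Construction1: 8 × 14 = 112
  Q1->Construction3: 3 × 15 = 45
  Q2->Construction1: 16 × 5 = 80
  Q2->Construction2: 1 × 2 = 2
  Q3->Construction2: 26 × 2 = 52
Total = 112 + 45 + 80 + 2 + 52 = 291.

291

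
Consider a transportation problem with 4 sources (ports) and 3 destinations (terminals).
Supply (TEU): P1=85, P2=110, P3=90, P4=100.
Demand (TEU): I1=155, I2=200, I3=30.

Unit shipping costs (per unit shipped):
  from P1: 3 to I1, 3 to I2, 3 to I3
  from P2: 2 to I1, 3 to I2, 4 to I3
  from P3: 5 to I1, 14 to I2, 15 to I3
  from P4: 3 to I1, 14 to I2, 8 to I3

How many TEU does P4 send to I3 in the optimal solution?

Optimal shipments:
  P1 to I2: 85 × 3 = 255
  P2 to I2: 110 × 3 = 330
  P3 to I1: 85 × 5 = 425
  P3 to I2: 5 × 14 = 70
  P4 to I1: 70 × 3 = 210
  P4 to I3: 30 × 8 = 240
Total cost = 1530.
So P4→I3 carries 30 TEU.

30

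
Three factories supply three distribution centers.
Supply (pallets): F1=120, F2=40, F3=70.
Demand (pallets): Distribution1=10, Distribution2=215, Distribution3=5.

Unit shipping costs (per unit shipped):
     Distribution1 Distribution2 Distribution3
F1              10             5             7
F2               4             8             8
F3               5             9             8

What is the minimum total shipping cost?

1505

Optimal allocation:
  F1->Distribution2: 120 × 5 = 600
  F2->Distribution1: 10 × 4 = 40
  F2->Distribution2: 30 × 8 = 240
  F3->Distribution2: 65 × 9 = 585
  F3->Distribution3: 5 × 8 = 40
Total = 600 + 40 + 240 + 585 + 40 = 1505.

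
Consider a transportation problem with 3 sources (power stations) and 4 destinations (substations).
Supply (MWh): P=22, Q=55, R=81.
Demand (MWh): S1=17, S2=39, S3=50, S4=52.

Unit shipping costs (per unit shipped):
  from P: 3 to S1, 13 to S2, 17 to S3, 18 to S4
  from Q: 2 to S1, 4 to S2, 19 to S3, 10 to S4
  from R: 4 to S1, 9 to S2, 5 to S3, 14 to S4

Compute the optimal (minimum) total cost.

1141

One minimum-cost allocation:
  P→S1: 17 × 3 = 51
  P→S4: 5 × 18 = 90
  Q→S2: 39 × 4 = 156
  Q→S4: 16 × 10 = 160
  R→S3: 50 × 5 = 250
  R→S4: 31 × 14 = 434
Total = 51 + 90 + 156 + 160 + 250 + 434 = 1141.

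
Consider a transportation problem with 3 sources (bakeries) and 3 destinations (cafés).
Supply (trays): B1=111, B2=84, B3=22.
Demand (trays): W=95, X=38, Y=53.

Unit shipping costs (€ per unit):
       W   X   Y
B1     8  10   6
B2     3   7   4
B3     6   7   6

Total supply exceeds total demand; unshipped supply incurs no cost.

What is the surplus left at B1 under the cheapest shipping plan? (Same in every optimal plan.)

31

An optimal plan:
  B1–W: 11 × €8 = €88
  B1–X: 16 × €10 = €160
  B1–Y: 53 × €6 = €318
  B2–W: 84 × €3 = €252
  B3–X: 22 × €7 = €154
Total cost = €972.
B1 ships 80 of its 111, leaving 31.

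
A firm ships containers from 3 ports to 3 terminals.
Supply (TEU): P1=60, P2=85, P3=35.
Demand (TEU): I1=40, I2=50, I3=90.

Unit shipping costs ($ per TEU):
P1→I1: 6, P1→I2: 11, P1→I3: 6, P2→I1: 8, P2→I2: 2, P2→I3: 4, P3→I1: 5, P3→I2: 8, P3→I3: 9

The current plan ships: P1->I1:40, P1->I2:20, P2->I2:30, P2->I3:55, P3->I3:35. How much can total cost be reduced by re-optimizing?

280

Current plan cost = 40·6 + 20·11 + 30·2 + 55·4 + 35·9 = $1055.
Optimal plan:
  P1–I1: 5 × $6 = $30
  P1–I3: 55 × $6 = $330
  P2–I2: 50 × $2 = $100
  P2–I3: 35 × $4 = $140
  P3–I1: 35 × $5 = $175
Optimal cost = $775.
Saving = 1055 − 775 = $280.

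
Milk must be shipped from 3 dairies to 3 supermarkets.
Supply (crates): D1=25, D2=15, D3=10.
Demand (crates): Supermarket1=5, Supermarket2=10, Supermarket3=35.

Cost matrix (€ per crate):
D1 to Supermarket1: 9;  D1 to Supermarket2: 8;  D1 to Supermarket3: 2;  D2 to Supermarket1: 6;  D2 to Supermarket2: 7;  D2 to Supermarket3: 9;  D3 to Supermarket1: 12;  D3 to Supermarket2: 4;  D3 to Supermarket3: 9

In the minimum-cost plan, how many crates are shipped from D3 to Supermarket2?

10

Optimal shipments:
  D1→Supermarket3: 25 × €2 = €50
  D2→Supermarket1: 5 × €6 = €30
  D2→Supermarket3: 10 × €9 = €90
  D3→Supermarket2: 10 × €4 = €40
Total cost = €210.
So D3→Supermarket2 carries 10 crates.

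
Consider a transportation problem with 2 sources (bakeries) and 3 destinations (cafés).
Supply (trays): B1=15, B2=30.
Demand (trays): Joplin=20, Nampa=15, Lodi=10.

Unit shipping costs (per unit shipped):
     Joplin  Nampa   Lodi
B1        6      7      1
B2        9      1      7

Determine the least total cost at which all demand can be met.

190

Optimal allocation:
  B1–Joplin: 5 × 6 = 30
  B1–Lodi: 10 × 1 = 10
  B2–Joplin: 15 × 9 = 135
  B2–Nampa: 15 × 1 = 15
Total = 30 + 10 + 135 + 15 = 190.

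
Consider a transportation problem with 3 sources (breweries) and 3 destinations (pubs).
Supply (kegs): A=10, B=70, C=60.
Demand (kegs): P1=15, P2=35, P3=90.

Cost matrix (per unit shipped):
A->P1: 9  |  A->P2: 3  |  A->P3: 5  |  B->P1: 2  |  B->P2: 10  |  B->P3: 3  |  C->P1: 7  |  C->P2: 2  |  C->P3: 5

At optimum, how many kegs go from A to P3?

Solving gives:
  A to P3: 10 kegs
  B to P1: 15 kegs
  B to P3: 55 kegs
  C to P2: 35 kegs
  C to P3: 25 kegs
Total cost = 440.
So A→P3 carries 10 kegs.

10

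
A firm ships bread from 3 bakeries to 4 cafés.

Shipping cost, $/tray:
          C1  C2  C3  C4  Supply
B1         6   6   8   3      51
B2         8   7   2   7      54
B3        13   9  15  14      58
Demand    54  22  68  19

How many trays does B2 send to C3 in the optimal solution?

54

Optimal shipments:
  B1–C1: 18 × $6 = $108
  B1–C3: 14 × $8 = $112
  B1–C4: 19 × $3 = $57
  B2–C3: 54 × $2 = $108
  B3–C1: 36 × $13 = $468
  B3–C2: 22 × $9 = $198
Total cost = $1051.
So B2→C3 carries 54 trays.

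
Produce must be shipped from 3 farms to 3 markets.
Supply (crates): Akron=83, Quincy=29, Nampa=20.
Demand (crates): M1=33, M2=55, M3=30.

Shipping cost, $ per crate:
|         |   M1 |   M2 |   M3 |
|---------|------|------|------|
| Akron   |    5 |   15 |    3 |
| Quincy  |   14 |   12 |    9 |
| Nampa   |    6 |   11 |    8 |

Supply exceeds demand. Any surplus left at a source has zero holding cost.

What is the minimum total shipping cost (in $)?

913

A cheapest plan:
  Akron->M1: 33 crates
  Akron->M2: 6 crates
  Akron->M3: 30 crates
  Quincy->M2: 29 crates
  Nampa->M2: 20 crates
Total cost = $913.
(Supply check: Akron ships 69; Quincy ships 29; Nampa ships 20.)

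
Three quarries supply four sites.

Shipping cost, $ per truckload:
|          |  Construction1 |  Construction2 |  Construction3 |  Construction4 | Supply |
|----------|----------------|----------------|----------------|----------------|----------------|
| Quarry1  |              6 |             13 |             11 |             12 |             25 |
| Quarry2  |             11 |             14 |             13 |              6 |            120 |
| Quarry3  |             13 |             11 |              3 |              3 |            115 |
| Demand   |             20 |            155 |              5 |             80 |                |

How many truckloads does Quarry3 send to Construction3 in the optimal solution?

5

Solving gives:
  Quarry1->Construction1: 20 truckloads
  Quarry1->Construction2: 5 truckloads
  Quarry2->Construction2: 120 truckloads
  Quarry3->Construction2: 30 truckloads
  Quarry3->Construction3: 5 truckloads
  Quarry3->Construction4: 80 truckloads
Total cost = $2450.
So Quarry3→Construction3 carries 5 truckloads.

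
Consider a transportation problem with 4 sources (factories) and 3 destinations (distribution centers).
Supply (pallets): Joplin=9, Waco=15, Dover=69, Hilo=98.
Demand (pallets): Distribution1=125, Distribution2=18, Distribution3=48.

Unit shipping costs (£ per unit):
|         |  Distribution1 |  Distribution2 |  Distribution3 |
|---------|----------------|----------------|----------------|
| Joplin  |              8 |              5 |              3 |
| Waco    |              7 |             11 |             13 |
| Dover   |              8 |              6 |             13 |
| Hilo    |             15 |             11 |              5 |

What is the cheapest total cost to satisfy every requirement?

An optimal shipping plan:
  Joplin->Distribution1: 9 × £8 = £72
  Waco->Distribution1: 15 × £7 = £105
  Dover->Distribution1: 69 × £8 = £552
  Hilo->Distribution1: 32 × £15 = £480
  Hilo->Distribution2: 18 × £11 = £198
  Hilo->Distribution3: 48 × £5 = £240
Total = 72 + 105 + 552 + 480 + 198 + 240 = £1647.

1647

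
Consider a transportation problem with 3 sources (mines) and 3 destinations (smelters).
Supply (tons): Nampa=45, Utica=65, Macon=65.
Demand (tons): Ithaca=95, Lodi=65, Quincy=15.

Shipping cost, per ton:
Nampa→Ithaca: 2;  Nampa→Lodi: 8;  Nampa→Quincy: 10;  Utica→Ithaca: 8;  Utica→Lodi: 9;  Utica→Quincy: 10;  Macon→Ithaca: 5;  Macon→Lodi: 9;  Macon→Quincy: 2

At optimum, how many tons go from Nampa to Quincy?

Solving gives:
  Nampa->Ithaca: 45 × 2 = 90
  Utica->Lodi: 65 × 9 = 585
  Macon->Ithaca: 50 × 5 = 250
  Macon->Quincy: 15 × 2 = 30
Total cost = 955.
The route Nampa→Quincy is not used.

0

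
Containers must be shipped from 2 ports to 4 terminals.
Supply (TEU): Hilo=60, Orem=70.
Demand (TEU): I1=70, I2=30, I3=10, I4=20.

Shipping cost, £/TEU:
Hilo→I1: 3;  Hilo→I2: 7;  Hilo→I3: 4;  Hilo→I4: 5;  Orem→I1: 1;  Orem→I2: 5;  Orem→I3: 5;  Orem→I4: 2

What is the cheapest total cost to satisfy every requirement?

Optimal allocation:
  Hilo→I1: 20 × £3 = £60
  Hilo→I2: 30 × £7 = £210
  Hilo→I3: 10 × £4 = £40
  Orem→I1: 50 × £1 = £50
  Orem→I4: 20 × £2 = £40
Total = 60 + 210 + 40 + 50 + 40 = £400.
(Supply check: Hilo ships 60; Orem ships 70.)

400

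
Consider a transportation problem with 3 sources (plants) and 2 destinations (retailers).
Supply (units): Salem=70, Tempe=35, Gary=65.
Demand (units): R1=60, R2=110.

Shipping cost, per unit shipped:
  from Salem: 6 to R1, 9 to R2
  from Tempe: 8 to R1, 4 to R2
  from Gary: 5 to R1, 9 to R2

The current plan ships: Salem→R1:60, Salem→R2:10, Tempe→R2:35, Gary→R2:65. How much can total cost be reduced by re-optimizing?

60

Current plan cost = 60·6 + 10·9 + 35·4 + 65·9 = 1175.
Optimal plan:
  Salem->R2: 70 × 9 = 630
  Tempe->R2: 35 × 4 = 140
  Gary->R1: 60 × 5 = 300
  Gary->R2: 5 × 9 = 45
Optimal cost = 1115.
Saving = 1175 − 1115 = 60.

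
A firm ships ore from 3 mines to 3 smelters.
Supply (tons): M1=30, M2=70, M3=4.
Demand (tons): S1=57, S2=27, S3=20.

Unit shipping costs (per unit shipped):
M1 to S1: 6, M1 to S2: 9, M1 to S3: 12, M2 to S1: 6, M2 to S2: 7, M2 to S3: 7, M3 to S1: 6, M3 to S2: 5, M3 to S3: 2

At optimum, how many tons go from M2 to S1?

Optimal shipments:
  M1→S1: 30 tons
  M2→S1: 27 tons
  M2→S2: 27 tons
  M2→S3: 16 tons
  M3→S3: 4 tons
Total cost = 651.
So M2→S1 carries 27 tons.

27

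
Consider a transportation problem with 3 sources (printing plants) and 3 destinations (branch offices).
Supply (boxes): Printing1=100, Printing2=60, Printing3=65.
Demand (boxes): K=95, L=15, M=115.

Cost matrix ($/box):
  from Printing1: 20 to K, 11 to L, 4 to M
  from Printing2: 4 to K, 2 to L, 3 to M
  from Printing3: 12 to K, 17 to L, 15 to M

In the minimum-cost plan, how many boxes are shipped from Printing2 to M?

15

Optimal shipments:
  Printing1->M: 100 boxes
  Printing2->K: 30 boxes
  Printing2->L: 15 boxes
  Printing2->M: 15 boxes
  Printing3->K: 65 boxes
Total cost = $1375.
So Printing2→M carries 15 boxes.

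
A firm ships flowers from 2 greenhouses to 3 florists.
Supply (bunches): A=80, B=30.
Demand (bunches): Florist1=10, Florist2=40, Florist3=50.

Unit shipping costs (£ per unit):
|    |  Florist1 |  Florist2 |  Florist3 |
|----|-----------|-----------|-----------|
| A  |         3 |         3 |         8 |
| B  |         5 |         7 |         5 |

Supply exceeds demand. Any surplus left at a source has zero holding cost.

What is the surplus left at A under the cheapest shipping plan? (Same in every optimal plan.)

An optimal plan:
  A->Florist1: 10 × £3 = £30
  A->Florist2: 40 × £3 = £120
  A->Florist3: 20 × £8 = £160
  B->Florist3: 30 × £5 = £150
Total cost = £460.
A ships 70 of its 80, leaving 10.

10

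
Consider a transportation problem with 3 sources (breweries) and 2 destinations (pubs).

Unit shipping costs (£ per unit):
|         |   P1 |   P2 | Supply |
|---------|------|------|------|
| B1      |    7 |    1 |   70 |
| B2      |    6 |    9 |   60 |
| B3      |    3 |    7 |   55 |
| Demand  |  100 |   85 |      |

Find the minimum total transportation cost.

640

One minimum-cost allocation:
  B1->P2: 70 × £1 = £70
  B2->P1: 45 × £6 = £270
  B2->P2: 15 × £9 = £135
  B3->P1: 55 × £3 = £165
Total = 70 + 270 + 135 + 165 = £640.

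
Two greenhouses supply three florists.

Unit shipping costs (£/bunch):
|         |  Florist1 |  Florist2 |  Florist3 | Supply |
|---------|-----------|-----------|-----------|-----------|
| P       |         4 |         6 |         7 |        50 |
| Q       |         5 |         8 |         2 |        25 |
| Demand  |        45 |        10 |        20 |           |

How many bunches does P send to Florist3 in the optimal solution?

Optimal shipments:
  P–Florist1: 40 × £4 = £160
  P–Florist2: 10 × £6 = £60
  Q–Florist1: 5 × £5 = £25
  Q–Florist3: 20 × £2 = £40
Total cost = £285.
The route P→Florist3 is not used.

0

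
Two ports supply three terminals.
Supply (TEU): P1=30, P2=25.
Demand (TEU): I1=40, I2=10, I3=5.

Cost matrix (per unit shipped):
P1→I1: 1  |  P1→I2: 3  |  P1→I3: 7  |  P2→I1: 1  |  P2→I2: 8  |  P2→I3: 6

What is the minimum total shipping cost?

One minimum-cost allocation:
  P1→I1: 20 × 1 = 20
  P1→I2: 10 × 3 = 30
  P2→I1: 20 × 1 = 20
  P2→I3: 5 × 6 = 30
Total = 20 + 30 + 20 + 30 = 100.

100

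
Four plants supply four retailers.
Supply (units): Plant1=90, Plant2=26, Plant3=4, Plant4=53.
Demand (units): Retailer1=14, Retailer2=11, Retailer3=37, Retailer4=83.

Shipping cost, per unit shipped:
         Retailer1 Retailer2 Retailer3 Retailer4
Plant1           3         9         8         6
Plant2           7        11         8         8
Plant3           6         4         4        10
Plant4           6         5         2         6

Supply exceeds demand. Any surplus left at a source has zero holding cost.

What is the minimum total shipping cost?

665

Optimal allocation:
  Plant1–Retailer1: 14 × 3 = 42
  Plant1–Retailer4: 76 × 6 = 456
  Plant3–Retailer2: 4 × 4 = 16
  Plant4–Retailer2: 7 × 5 = 35
  Plant4–Retailer3: 37 × 2 = 74
  Plant4–Retailer4: 7 × 6 = 42
Total = 42 + 456 + 16 + 35 + 74 + 42 = 665.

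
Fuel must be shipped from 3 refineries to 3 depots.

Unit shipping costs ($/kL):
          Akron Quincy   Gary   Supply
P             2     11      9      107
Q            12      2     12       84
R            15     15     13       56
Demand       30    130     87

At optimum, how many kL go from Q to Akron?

Solving gives:
  P→Akron: 30 × $2 = $60
  P→Gary: 77 × $9 = $693
  Q→Quincy: 84 × $2 = $168
  R→Quincy: 46 × $15 = $690
  R→Gary: 10 × $13 = $130
Total cost = $1741.
The route Q→Akron is not used.

0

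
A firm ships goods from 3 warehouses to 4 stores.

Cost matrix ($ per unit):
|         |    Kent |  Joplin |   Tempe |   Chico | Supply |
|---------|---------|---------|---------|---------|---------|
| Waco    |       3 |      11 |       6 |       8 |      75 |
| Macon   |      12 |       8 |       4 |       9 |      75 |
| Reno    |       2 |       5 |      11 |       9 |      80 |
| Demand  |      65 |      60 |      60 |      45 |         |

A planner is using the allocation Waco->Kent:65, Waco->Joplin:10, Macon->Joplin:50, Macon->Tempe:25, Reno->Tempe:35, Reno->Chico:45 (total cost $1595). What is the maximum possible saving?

505

Current plan cost = 65·3 + 10·11 + 50·8 + 25·4 + 35·11 + 45·9 = $1595.
Optimal plan:
  Waco–Kent: 45 units
  Waco–Chico: 30 units
  Macon–Tempe: 60 units
  Macon–Chico: 15 units
  Reno–Kent: 20 units
  Reno–Joplin: 60 units
Optimal cost = $1090.
Saving = 1595 − 1090 = $505.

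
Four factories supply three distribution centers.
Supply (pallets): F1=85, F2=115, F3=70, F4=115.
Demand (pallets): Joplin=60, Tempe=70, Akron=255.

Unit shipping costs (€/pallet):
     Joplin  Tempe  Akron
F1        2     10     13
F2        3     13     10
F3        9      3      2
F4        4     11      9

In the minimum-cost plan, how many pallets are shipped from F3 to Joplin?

0

The minimum-cost plan:
  F1->Joplin: 15 × €2 = €30
  F1->Tempe: 70 × €10 = €700
  F2->Joplin: 45 × €3 = €135
  F2->Akron: 70 × €10 = €700
  F3->Akron: 70 × €2 = €140
  F4->Akron: 115 × €9 = €1035
Total cost = €2740.
The route F3→Joplin is not used.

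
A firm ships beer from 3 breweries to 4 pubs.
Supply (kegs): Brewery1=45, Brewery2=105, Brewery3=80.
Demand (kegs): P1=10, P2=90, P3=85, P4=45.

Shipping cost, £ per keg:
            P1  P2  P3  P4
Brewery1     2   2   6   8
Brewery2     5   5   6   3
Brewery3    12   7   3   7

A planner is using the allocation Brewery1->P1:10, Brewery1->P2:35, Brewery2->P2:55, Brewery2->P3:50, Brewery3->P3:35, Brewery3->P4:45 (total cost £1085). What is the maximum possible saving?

Current plan cost = 10·2 + 35·2 + 55·5 + 50·6 + 35·3 + 45·7 = £1085.
Optimal plan:
  Brewery1 to P2: 45 × £2 = £90
  Brewery2 to P1: 10 × £5 = £50
  Brewery2 to P2: 45 × £5 = £225
  Brewery2 to P3: 5 × £6 = £30
  Brewery2 to P4: 45 × £3 = £135
  Brewery3 to P3: 80 × £3 = £240
Optimal cost = £770.
Saving = 1085 − 770 = £315.

315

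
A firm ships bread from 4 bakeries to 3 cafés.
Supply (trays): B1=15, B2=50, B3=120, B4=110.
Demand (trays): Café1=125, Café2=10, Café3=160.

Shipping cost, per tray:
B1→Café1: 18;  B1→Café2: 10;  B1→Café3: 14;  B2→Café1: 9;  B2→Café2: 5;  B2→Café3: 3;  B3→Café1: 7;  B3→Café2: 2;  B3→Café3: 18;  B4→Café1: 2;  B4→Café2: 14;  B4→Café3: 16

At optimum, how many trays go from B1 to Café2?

The minimum-cost plan:
  B1–Café3: 15 × 14 = 210
  B2–Café3: 50 × 3 = 150
  B3–Café1: 15 × 7 = 105
  B3–Café2: 10 × 2 = 20
  B3–Café3: 95 × 18 = 1710
  B4–Café1: 110 × 2 = 220
Total cost = 2415.
The route B1→Café2 is not used.

0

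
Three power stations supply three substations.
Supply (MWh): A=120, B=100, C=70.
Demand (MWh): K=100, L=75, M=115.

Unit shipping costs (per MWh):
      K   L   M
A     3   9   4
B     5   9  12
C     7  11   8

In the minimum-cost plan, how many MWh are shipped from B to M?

0

The minimum-cost plan:
  A→K: 5 × 3 = 15
  A→M: 115 × 4 = 460
  B→K: 95 × 5 = 475
  B→L: 5 × 9 = 45
  C→L: 70 × 11 = 770
Total cost = 1765.
The route B→M is not used.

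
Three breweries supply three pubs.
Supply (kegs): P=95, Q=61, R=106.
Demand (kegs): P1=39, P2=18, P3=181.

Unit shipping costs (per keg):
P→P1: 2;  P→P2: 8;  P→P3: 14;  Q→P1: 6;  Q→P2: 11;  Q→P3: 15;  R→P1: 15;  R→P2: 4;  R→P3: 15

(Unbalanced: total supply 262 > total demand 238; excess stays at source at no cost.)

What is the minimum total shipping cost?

Optimal allocation:
  P->P1: 39 × 2 = 78
  P->P3: 56 × 14 = 784
  Q->P3: 61 × 15 = 915
  R->P2: 18 × 4 = 72
  R->P3: 64 × 15 = 960
Total = 78 + 784 + 915 + 72 + 960 = 2809.
(Supply check: P ships 95; Q ships 61; R ships 82.)

2809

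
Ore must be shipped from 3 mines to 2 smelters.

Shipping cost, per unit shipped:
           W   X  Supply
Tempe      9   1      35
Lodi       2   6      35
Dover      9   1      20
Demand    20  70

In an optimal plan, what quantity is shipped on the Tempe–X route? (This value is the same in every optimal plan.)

35

The minimum-cost plan:
  Tempe→X: 35 × 1 = 35
  Lodi→W: 20 × 2 = 40
  Lodi→X: 15 × 6 = 90
  Dover→X: 20 × 1 = 20
Total cost = 185.
So Tempe→X carries 35 tons.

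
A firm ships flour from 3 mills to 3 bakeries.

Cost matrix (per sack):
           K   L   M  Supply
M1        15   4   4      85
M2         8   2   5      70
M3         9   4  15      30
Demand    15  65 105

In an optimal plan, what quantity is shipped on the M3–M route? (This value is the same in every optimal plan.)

Optimal shipments:
  M1–M: 85 × 4 = 340
  M2–L: 50 × 2 = 100
  M2–M: 20 × 5 = 100
  M3–K: 15 × 9 = 135
  M3–L: 15 × 4 = 60
Total cost = 735.
The route M3→M is not used.

0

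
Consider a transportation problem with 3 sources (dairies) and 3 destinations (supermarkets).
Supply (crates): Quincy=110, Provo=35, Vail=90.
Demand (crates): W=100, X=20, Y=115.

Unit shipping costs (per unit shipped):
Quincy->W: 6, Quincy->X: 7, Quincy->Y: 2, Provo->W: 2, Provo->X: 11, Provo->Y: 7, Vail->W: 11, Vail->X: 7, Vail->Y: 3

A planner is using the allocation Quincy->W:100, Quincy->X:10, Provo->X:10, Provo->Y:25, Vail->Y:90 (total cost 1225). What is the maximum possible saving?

Current plan cost = 100·6 + 10·7 + 10·11 + 25·7 + 90·3 = 1225.
Optimal plan:
  Quincy–W: 65 × 6 = 390
  Quincy–Y: 45 × 2 = 90
  Provo–W: 35 × 2 = 70
  Vail–X: 20 × 7 = 140
  Vail–Y: 70 × 3 = 210
Optimal cost = 900.
Saving = 1225 − 900 = 325.

325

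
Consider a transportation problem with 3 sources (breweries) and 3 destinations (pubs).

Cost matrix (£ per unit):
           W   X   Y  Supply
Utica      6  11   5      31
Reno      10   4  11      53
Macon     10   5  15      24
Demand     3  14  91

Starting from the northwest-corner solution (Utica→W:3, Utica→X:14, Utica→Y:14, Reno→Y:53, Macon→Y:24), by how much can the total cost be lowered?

Current plan cost = 3·6 + 14·11 + 14·5 + 53·11 + 24·15 = £1185.
Optimal plan:
  Utica–Y: 31 kegs
  Reno–Y: 53 kegs
  Macon–W: 3 kegs
  Macon–X: 14 kegs
  Macon–Y: 7 kegs
Optimal cost = £943.
Saving = 1185 − 943 = £242.

242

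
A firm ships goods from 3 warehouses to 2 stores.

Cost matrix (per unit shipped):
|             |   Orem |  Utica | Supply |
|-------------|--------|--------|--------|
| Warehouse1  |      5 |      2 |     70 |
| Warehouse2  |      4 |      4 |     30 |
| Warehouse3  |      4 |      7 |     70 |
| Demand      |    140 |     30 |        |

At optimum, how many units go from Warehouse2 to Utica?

The minimum-cost plan:
  Warehouse1->Orem: 40 units
  Warehouse1->Utica: 30 units
  Warehouse2->Orem: 30 units
  Warehouse3->Orem: 70 units
Total cost = 660.
The route Warehouse2→Utica is not used.

0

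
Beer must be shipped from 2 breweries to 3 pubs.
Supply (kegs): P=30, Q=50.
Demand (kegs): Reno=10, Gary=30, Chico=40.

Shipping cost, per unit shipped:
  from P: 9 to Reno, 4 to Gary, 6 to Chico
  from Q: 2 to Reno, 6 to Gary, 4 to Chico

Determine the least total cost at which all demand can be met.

300

One minimum-cost allocation:
  P→Gary: 30 × 4 = 120
  Q→Reno: 10 × 2 = 20
  Q→Chico: 40 × 4 = 160
Total = 120 + 20 + 160 = 300.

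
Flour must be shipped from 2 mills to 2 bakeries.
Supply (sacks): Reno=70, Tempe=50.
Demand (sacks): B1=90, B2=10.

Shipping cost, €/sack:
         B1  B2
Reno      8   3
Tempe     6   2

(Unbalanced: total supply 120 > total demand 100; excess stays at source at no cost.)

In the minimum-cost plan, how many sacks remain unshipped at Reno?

Minimum-cost shipments:
  Reno->B1: 40 × €8 = €320
  Reno->B2: 10 × €3 = €30
  Tempe->B1: 50 × €6 = €300
Total cost = €650.
Reno ships 50 of its 70, leaving 20.

20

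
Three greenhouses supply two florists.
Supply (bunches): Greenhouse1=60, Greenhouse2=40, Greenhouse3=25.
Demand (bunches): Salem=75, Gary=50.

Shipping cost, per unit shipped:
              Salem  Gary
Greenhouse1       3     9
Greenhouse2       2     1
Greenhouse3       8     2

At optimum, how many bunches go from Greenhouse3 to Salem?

0

Optimal shipments:
  Greenhouse1 to Salem: 60 × 3 = 180
  Greenhouse2 to Salem: 15 × 2 = 30
  Greenhouse2 to Gary: 25 × 1 = 25
  Greenhouse3 to Gary: 25 × 2 = 50
Total cost = 285.
The route Greenhouse3→Salem is not used.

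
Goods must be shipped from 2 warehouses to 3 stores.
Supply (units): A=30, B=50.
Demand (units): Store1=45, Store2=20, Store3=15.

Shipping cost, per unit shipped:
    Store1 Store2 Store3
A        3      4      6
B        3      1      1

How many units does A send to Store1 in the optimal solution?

30

The minimum-cost plan:
  A to Store1: 30 × 3 = 90
  B to Store1: 15 × 3 = 45
  B to Store2: 20 × 1 = 20
  B to Store3: 15 × 1 = 15
Total cost = 170.
So A→Store1 carries 30 units.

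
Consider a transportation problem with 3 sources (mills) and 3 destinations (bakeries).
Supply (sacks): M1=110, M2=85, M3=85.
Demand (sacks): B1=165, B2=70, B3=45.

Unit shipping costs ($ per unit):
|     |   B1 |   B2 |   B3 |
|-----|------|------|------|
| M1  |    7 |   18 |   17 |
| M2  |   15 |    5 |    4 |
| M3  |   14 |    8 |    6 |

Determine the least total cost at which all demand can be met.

2130

Optimal allocation:
  M1→B1: 110 sacks
  M2→B2: 70 sacks
  M2→B3: 15 sacks
  M3→B1: 55 sacks
  M3→B3: 30 sacks
Total cost = $2130.
(Supply check: M1 ships 110; M2 ships 85; M3 ships 85.)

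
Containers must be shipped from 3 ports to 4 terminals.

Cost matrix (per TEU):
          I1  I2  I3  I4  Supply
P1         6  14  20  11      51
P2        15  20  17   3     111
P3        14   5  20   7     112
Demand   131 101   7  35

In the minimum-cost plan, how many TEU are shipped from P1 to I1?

51

Solving gives:
  P1->I1: 51 TEU
  P2->I1: 69 TEU
  P2->I3: 7 TEU
  P2->I4: 35 TEU
  P3->I1: 11 TEU
  P3->I2: 101 TEU
Total cost = 2224.
So P1→I1 carries 51 TEU.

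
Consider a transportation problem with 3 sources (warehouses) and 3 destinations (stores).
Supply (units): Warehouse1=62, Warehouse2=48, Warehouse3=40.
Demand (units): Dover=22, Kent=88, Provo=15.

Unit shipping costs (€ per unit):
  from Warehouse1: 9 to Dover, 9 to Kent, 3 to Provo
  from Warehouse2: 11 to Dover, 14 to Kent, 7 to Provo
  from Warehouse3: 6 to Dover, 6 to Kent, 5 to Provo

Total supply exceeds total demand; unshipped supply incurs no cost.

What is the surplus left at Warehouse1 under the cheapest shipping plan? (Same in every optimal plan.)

0

Minimum-cost shipments:
  Warehouse1–Kent: 48 units
  Warehouse1–Provo: 14 units
  Warehouse2–Dover: 22 units
  Warehouse2–Provo: 1 units
  Warehouse3–Kent: 40 units
Total cost = €963.
Warehouse1 ships 62 of its 62, leaving 0.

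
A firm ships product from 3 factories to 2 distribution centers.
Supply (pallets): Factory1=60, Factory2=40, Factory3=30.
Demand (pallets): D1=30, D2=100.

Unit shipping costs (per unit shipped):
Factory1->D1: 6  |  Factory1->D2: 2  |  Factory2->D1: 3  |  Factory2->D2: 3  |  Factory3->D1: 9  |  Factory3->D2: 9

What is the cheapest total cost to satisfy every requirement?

510

Optimal allocation:
  Factory1→D2: 60 × 2 = 120
  Factory2→D1: 30 × 3 = 90
  Factory2→D2: 10 × 3 = 30
  Factory3→D2: 30 × 9 = 270
Total = 120 + 90 + 30 + 270 = 510.
(Supply check: Factory1 ships 60; Factory2 ships 40; Factory3 ships 30.)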